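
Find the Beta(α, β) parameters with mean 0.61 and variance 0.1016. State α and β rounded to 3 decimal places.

α = 0.818, β = 0.523

Let s = α+β. The Beta variance is μ(1−μ)/(s+1).
So s+1 = μ(1−μ)/σ² = (0.61×0.39)/0.1016 = 0.2379/0.1016 = 2.3415, giving s = 1.3415.
Then α = μs = 0.61×1.3415 = 0.818 and β = (1−μ)s = 0.39×1.3415 = 0.523.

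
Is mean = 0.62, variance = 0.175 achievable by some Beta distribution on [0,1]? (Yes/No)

Yes

A Beta with mean μ has variance μ(1−μ)/(α+β+1) < μ(1−μ).
Here μ(1−μ) = 0.62×0.38 = 0.2356, and 0.175 < 0.2356.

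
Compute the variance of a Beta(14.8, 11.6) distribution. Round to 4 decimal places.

Var = αβ/[(α+β)²(α+β+1)] = (14.8×11.6)/(26.4²×27.4) = 171.68/19096.704 = 0.0090.

0.0090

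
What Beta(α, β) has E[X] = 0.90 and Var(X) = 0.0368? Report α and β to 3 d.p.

Write ν = α+β; then α = μν and Var = μ(1−μ)/(ν+1).
ν = μ(1−μ)/Var − 1 = 0.0900/0.0368 − 1 = 1.4457.
α = 0.90·1.4457 = 1.301, β = 0.10·1.4457 = 0.145.

α = 1.301, β = 0.145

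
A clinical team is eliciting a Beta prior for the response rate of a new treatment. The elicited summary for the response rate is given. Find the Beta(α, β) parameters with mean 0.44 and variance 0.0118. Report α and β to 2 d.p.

α = 8.75, β = 11.13

By moment matching, α+β = μ(1−μ)/σ² − 1 = (0.44·0.56)/0.0118 − 1 = 20.8814 − 1 = 19.8814.
Since α/(α+β) = μ, α = 0.44·19.8814 = 8.75 and β = 0.56·19.8814 = 11.13.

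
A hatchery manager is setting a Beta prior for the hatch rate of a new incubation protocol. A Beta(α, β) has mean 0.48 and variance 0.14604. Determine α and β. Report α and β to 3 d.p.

By moment matching, α+β = μ(1−μ)/σ² − 1 = (0.48·0.52)/0.14604 − 1 = 1.7091 − 1 = 0.7091.
Since α/(α+β) = μ, α = 0.48·0.7091 = 0.340 and β = 0.52·0.7091 = 0.369.

α = 0.340, β = 0.369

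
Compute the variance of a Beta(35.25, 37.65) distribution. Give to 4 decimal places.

μ = 35.25/72.90 = 0.483539; Var = μ(1−μ)/(α+β+1) = 0.2497290/73.90 = 0.0034.

0.0034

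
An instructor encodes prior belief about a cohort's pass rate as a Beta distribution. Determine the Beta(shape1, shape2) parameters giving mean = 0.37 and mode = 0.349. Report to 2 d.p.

shape1 = 5.32, shape2 = 9.06

With s = shape1+shape2: μ = shape1/s and mode = (shape1−1)/(s−2). Eliminating shape1 = μs,
μs − 1 = m(s−2) ⇒ s(μ−m) = 1−2m ⇒ s = 0.302/0.021 = 14.3810.
So shape1 = μs = 5.32, shape2 = (1−μ)s = 9.06.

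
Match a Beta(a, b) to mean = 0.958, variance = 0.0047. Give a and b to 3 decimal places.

a = 7.243, b = 0.318

Write ν = a+b; then a = μν and Var = μ(1−μ)/(ν+1).
ν = μ(1−μ)/Var − 1 = 0.040236/0.0047 − 1 = 7.5609.
a = 0.958·7.5609 = 7.243, b = 0.042·7.5609 = 0.318.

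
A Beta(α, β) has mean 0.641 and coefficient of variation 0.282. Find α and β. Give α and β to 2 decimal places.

α = 3.87, β = 2.17

σ = CV·μ = 0.282×0.641 = 0.18076, so σ² = 0.032675.
s+1 = μ(1−μ)/σ² = 0.230119/0.032675 = 7.0427, so s = α+β = 6.0427.
α = μs = 3.87, β = (1−μ)s = 2.17.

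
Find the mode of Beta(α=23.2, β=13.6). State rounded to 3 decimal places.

The density x^(α−1)(1−x)^(β−1) is maximised at (α−1)/(α+β−2) = 22.2/34.8 = 0.638.

0.638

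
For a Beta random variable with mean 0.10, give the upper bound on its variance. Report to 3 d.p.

0.090

Var = μ(1−μ)/(α+β+1), which approaches μ(1−μ) as α+β → 0.
So the supremum is μ(1−μ) = 0.10×0.90 = 0.090.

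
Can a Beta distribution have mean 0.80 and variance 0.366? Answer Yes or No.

For any Beta, Var(X) < E[X]·(1−E[X]).
Here μ(1−μ) = 0.80×0.20 = 0.1600, and 0.366 ≥ 0.1600.

No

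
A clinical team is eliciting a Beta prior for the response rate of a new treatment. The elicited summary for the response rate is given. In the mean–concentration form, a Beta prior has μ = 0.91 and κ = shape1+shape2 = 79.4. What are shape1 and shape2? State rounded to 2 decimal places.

shape1 = μκ = 0.91×79.4 = 72.25 and shape2 = (1−μ)κ = 0.09×79.4 = 7.15.

shape1 = 72.25, shape2 = 7.15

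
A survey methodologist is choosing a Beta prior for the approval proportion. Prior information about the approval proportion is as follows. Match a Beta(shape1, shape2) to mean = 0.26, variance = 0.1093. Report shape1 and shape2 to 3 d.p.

By moment matching, shape1+shape2 = μ(1−μ)/σ² − 1 = (0.26·0.74)/0.1093 − 1 = 1.7603 − 1 = 0.7603.
Since shape1/(shape1+shape2) = μ, shape1 = 0.26·0.7603 = 0.198 and shape2 = 0.74·0.7603 = 0.563.

shape1 = 0.198, shape2 = 0.563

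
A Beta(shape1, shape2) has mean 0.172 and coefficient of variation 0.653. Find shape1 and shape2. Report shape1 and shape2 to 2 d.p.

shape1 = 1.77, shape2 = 8.52

σ = CV·μ = 0.653×0.172 = 0.11232, so σ² = 0.012615.
s+1 = μ(1−μ)/σ² = 0.142416/0.012615 = 11.2895, so s = shape1+shape2 = 10.2895.
shape1 = μs = 1.77, shape2 = (1−μ)s = 8.52.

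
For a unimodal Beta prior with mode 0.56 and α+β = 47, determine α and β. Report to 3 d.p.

α = 26.200, β = 20.800

Since the density peak of Beta(α,β) is at (α−1)/(α+β−2),
α = 1 + 0.56(47−2) = 26.200 and β = 47 − 26.200 = 20.800.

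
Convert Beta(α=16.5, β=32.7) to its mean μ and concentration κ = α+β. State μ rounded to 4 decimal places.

κ = α+β = 16.5+32.7 = 49.2; μ = α/κ = 16.5/49.2 = 0.3354.

μ = 0.3354, κ = 49.2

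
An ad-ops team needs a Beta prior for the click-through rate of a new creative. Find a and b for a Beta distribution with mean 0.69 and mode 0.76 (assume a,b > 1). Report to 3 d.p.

a = 5.126, b = 2.303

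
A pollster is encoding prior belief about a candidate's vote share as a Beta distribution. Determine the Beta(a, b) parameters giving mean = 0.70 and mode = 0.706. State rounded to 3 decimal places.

Let s = a+b. Mean gives a = μs = 0.70s; mode gives (a−1)/(s−2) = 0.706.
Substituting: 0.70s − 1 = 0.706(s−2) = 0.706s − 1.412, so -0.006s = -0.412 and s = 68.6667.
Then a = 0.70×68.6667 = 48.067 and b = s−a = 20.600.

a = 48.067, b = 20.600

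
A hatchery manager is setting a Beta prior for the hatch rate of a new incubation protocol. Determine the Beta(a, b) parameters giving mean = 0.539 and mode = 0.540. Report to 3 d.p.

With s = a+b: μ = a/s and mode = (a−1)/(s−2). Eliminating a = μs,
μs − 1 = m(s−2) ⇒ s(μ−m) = 1−2m ⇒ s = -0.080/-0.001 = 80.0000.
So a = μs = 43.120, b = (1−μ)s = 36.880.

a = 43.120, b = 36.880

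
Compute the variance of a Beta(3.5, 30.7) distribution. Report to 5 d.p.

μ = 3.5/34.2 = 0.102339; Var = μ(1−μ)/(α+β+1) = 0.0918659/35.2 = 0.00261.

0.00261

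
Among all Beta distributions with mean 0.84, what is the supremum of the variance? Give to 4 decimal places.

For fixed mean μ the Beta variance is μ(1−μ)/(α+β+1), increasing as α+β decreases.
Its least upper bound (not attained) is μ(1−μ) = 0.84·0.16 = 0.1344.

0.1344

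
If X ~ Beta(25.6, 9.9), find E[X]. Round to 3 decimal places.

0.721

E[X] = α/(α+β) = 25.6/35.5 = 0.721.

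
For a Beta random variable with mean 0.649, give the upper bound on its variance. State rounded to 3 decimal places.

For fixed mean μ the Beta variance is μ(1−μ)/(α+β+1), increasing as α+β decreases.
Its least upper bound (not attained) is μ(1−μ) = 0.649·0.351 = 0.228.

0.228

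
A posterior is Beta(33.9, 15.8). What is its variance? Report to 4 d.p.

0.0043

Var = αβ/[(α+β)²(α+β+1)] = (33.9×15.8)/(49.7²×50.7) = 535.62/125233.563 = 0.0043.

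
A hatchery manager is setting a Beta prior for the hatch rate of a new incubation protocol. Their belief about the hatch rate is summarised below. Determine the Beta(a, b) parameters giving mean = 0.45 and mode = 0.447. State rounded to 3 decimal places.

With s = a+b: μ = a/s and mode = (a−1)/(s−2). Eliminating a = μs,
μs − 1 = m(s−2) ⇒ s(μ−m) = 1−2m ⇒ s = 0.106/0.003 = 35.3333.
So a = μs = 15.900, b = (1−μ)s = 19.433.

a = 15.900, b = 19.433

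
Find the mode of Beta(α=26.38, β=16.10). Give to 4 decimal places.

The density x^(α−1)(1−x)^(β−1) is maximised at (α−1)/(α+β−2) = 25.38/40.48 = 0.6270.

0.6270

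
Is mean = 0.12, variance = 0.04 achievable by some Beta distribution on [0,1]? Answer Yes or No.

Yes

A Beta with mean μ has variance μ(1−μ)/(α+β+1) < μ(1−μ).
Here μ(1−μ) = 0.12×0.88 = 0.1056, and 0.04 < 0.1056.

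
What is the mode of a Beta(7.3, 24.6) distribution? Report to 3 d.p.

0.211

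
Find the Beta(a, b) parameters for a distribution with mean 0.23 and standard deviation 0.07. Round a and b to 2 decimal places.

a = 8.08, b = 27.06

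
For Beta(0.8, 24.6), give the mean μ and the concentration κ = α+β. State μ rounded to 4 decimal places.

κ = α+β = 0.8+24.6 = 25.4; μ = α/κ = 0.8/25.4 = 0.0315.

μ = 0.0315, κ = 25.4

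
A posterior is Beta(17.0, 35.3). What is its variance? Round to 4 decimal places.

0.0041

Var = αβ/[(α+β)²(α+β+1)] = (17.0×35.3)/(52.3²×53.3) = 600.10/145790.957 = 0.0041.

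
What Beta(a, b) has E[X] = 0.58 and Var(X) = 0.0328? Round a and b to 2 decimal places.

a = 3.73, b = 2.70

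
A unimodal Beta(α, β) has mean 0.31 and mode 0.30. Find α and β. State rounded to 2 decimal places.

α = 12.40, β = 27.60

Let s = α+β. Mean gives α = μs = 0.31s; mode gives (α−1)/(s−2) = 0.30.
Substituting: 0.31s − 1 = 0.30(s−2) = 0.30s − 0.60, so 0.01s = 0.40 and s = 40.0000.
Then α = 0.31×40.0000 = 12.40 and β = s−α = 27.60.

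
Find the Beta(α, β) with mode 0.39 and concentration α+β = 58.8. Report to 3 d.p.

α = 23.152, β = 35.648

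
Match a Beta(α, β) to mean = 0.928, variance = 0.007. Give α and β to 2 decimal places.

α = 7.93, β = 0.62

By moment matching, α+β = μ(1−μ)/σ² − 1 = (0.928·0.072)/0.007 − 1 = 9.5451 − 1 = 8.5451.
Since α/(α+β) = μ, α = 0.928·8.5451 = 7.93 and β = 0.072·8.5451 = 0.62.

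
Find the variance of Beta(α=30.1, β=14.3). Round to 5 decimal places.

α+β = 44.4 and αβ = 430.43, so Var = αβ/[(α+β)²(α+β+1)] = 430.43/89499.744 = 0.00481.

0.00481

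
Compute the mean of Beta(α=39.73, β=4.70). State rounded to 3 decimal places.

E[X] = α/(α+β) = 39.73/44.43 = 0.894.

0.894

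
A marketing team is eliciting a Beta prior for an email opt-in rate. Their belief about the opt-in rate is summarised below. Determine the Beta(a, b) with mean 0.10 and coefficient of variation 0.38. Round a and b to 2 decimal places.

a = 6.13, b = 55.19

σ = CV·μ = 0.38×0.10 = 0.03800, so σ² = 0.001444.
s+1 = μ(1−μ)/σ² = 0.0900/0.001444 = 62.3269, so s = a+b = 61.3269.
a = μs = 6.13, b = (1−μ)s = 55.19.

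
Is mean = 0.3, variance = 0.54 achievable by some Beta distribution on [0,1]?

The Beta variance bound is σ² < μ(1−μ).
Here μ(1−μ) = 0.3×0.7 = 0.21, and 0.54 ≥ 0.21.

No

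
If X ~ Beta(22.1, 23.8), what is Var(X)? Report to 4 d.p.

μ = 22.1/45.9 = 0.481481; Var = μ(1−μ)/(α+β+1) = 0.2496571/46.9 = 0.0053.

0.0053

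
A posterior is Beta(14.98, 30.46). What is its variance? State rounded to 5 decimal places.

0.00476

Var = αβ/[(α+β)²(α+β+1)] = (14.98×30.46)/(45.44²×46.44) = 456.2908/95889.014784 = 0.00476.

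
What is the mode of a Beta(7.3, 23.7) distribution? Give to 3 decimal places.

The density x^(α−1)(1−x)^(β−1) is maximised at (α−1)/(α+β−2) = 6.3/29.0 = 0.217.

0.217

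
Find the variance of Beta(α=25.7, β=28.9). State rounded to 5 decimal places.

α+β = 54.6 and αβ = 742.73, so Var = αβ/[(α+β)²(α+β+1)] = 742.73/165752.496 = 0.00448.

0.00448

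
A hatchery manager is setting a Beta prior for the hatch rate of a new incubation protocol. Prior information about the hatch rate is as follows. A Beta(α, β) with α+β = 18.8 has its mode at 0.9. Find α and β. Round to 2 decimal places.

Mode = (α−1)/(κ−2) with κ = α+β, so α−1 = 0.9·16.8 = 15.12.
α = 16.12; β = κ − α = 2.68.

α = 16.12, β = 2.68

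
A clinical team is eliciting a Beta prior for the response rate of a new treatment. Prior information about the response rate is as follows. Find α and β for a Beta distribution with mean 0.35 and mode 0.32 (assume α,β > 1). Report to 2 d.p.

α = 4.20, β = 7.80

Let s = α+β. Mean gives α = μs = 0.35s; mode gives (α−1)/(s−2) = 0.32.
Substituting: 0.35s − 1 = 0.32(s−2) = 0.32s − 0.64, so 0.03s = 0.36 and s = 12.0000.
Then α = 0.35×12.0000 = 4.20 and β = s−α = 7.80.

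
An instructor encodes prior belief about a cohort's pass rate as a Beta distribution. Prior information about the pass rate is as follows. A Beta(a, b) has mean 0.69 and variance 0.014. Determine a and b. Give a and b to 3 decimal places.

a = 9.852, b = 4.426

By moment matching, a+b = μ(1−μ)/σ² − 1 = (0.69·0.31)/0.014 − 1 = 15.2786 − 1 = 14.2786.
Since a/(a+b) = μ, a = 0.69·14.2786 = 9.852 and b = 0.31·14.2786 = 4.426.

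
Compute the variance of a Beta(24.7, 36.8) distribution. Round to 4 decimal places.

α+β = 61.5 and αβ = 908.96, so Var = αβ/[(α+β)²(α+β+1)] = 908.96/236390.625 = 0.0038.

0.0038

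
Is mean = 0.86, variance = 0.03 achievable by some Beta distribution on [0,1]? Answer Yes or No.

Yes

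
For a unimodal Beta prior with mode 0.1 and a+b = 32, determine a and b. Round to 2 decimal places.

a = 4.00, b = 28.00

Since the density peak of Beta(a,b) is at (a−1)/(a+b−2),
a = 1 + 0.1(32−2) = 4.00 and b = 32 − 4.00 = 28.00.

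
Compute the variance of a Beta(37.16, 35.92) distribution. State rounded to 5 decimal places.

0.00337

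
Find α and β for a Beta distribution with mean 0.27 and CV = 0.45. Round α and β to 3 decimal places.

Var = (CV·μ)² = (0.45×0.27)² = 0.014762.
α+β = μ(1−μ)/Var − 1 = 0.1971/0.014762 − 1 = 12.3516.
Thus α = 0.27·12.3516 = 3.335 and β = 0.73·12.3516 = 9.017.

α = 3.335, β = 9.017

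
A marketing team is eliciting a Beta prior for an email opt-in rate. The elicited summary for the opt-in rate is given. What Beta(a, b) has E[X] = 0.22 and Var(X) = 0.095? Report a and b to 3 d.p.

a = 0.177, b = 0.629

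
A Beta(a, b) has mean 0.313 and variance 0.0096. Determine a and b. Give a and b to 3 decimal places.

a = 6.698, b = 14.701

Write ν = a+b; then a = μν and Var = μ(1−μ)/(ν+1).
ν = μ(1−μ)/Var − 1 = 0.215031/0.0096 − 1 = 21.3991.
a = 0.313·21.3991 = 6.698, b = 0.687·21.3991 = 14.701.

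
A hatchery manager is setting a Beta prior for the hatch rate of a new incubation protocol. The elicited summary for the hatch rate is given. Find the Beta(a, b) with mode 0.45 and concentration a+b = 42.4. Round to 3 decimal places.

For a,b>1 the mode is (a−1)/(a+b−2), so a = mode·(κ−2)+1 = 0.45×40.4+1 = 19.180.
And b = (1−mode)·(κ−2)+1 = 0.55×40.4+1 = 23.220.

a = 19.180, b = 23.220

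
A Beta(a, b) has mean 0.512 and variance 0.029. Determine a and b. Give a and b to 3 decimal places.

a = 3.899, b = 3.716

Write ν = a+b; then a = μν and Var = μ(1−μ)/(ν+1).
ν = μ(1−μ)/Var − 1 = 0.249856/0.029 − 1 = 7.6157.
a = 0.512·7.6157 = 3.899, b = 0.488·7.6157 = 3.716.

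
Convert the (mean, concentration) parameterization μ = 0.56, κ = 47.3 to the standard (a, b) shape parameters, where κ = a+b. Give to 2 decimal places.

a = 26.49, b = 20.81

Split κ in proportion μ : (1−μ): a = 0.56·47.3 = 26.49, b = 47.3 − 26.49 = 20.81.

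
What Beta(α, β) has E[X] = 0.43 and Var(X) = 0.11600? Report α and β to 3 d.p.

α = 0.479, β = 0.634

Let s = α+β. The Beta variance is μ(1−μ)/(s+1).
So s+1 = μ(1−μ)/σ² = (0.43×0.57)/0.11600 = 0.2451/0.11600 = 2.1129, giving s = 1.1129.
Then α = μs = 0.43×1.1129 = 0.479 and β = (1−μ)s = 0.57×1.1129 = 0.634.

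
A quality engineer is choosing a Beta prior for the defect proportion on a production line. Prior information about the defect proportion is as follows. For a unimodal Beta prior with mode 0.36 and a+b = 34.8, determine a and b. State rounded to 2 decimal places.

Mode = (a−1)/(κ−2) with κ = a+b, so a−1 = 0.36·32.8 = 11.81.
a = 12.81; b = κ − a = 21.99.

a = 12.81, b = 21.99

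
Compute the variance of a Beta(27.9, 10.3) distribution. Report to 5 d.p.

0.00502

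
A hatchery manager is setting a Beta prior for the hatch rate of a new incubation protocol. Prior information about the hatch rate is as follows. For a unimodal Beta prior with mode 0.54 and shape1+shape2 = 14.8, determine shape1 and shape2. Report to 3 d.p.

shape1 = 7.912, shape2 = 6.888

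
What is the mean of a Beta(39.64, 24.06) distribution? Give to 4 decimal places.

E[X] = α/(α+β) = 39.64/63.70 = 0.6223.

0.6223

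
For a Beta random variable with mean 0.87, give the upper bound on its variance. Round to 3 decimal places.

0.113

Var = μ(1−μ)/(α+β+1), which approaches μ(1−μ) as α+β → 0.
So the supremum is μ(1−μ) = 0.87×0.13 = 0.113.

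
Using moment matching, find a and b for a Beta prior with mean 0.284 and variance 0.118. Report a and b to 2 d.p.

a = 0.21, b = 0.52

Write ν = a+b; then a = μν and Var = μ(1−μ)/(ν+1).
ν = μ(1−μ)/Var − 1 = 0.203344/0.118 − 1 = 0.7233.
a = 0.284·0.7233 = 0.21, b = 0.716·0.7233 = 0.52.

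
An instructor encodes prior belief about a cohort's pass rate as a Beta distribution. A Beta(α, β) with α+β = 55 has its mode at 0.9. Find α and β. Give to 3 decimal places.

α = 48.700, β = 6.300

For α,β>1 the mode is (α−1)/(α+β−2), so α = mode·(κ−2)+1 = 0.9×53+1 = 48.700.
And β = (1−mode)·(κ−2)+1 = 0.1×53+1 = 6.300.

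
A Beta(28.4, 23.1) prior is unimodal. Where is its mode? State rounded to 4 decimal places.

The density x^(α−1)(1−x)^(β−1) is maximised at (α−1)/(α+β−2) = 27.4/49.5 = 0.5535.

0.5535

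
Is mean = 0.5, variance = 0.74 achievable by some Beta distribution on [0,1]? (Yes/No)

No

The Beta variance bound is σ² < μ(1−μ).
Here μ(1−μ) = 0.5×0.5 = 0.25, and 0.74 ≥ 0.25.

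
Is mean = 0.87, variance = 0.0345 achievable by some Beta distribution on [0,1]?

Yes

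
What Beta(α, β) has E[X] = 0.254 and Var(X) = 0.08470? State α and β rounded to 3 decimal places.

By moment matching, α+β = μ(1−μ)/σ² − 1 = (0.254·0.746)/0.08470 − 1 = 2.2371 − 1 = 1.2371.
Since α/(α+β) = μ, α = 0.254·1.2371 = 0.314 and β = 0.746·1.2371 = 0.923.

α = 0.314, β = 0.923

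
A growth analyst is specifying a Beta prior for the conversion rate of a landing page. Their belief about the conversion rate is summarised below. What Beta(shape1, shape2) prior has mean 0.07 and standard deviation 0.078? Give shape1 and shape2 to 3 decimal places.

First σ² = 0.006084. Setting shape1 = μn, shape2 = (1−μ)n with n = shape1+shape2,
μ(1−μ)/(n+1) = 0.006084 ⇒ n+1 = 0.0651/0.006084 = 10.7002 ⇒ n = 9.7002.
Hence shape1 = 0.07×9.7002 = 0.679, shape2 = 0.93×9.7002 = 9.021.

shape1 = 0.679, shape2 = 9.021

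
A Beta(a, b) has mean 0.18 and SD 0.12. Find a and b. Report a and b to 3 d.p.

Variance = 0.12² = 0.0144. The moment-matching identity a+b = μ(1−μ)/Var − 1 gives
a+b = 0.1476/0.0144 − 1 = 9.2500, so a = μ·9.2500 = 1.665 and b = (1−μ)·9.2500 = 7.585.

a = 1.665, b = 7.585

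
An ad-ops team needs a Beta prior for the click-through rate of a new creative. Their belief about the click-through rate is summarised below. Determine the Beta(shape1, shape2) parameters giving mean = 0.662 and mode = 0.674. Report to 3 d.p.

shape1 = 19.198, shape2 = 9.802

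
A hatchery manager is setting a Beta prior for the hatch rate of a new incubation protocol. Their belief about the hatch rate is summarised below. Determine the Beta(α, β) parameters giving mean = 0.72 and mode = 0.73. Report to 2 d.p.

α = 33.12, β = 12.88

Let s = α+β. Mean gives α = μs = 0.72s; mode gives (α−1)/(s−2) = 0.73.
Substituting: 0.72s − 1 = 0.73(s−2) = 0.73s − 1.46, so -0.01s = -0.46 and s = 46.0000.
Then α = 0.72×46.0000 = 33.12 and β = s−α = 12.88.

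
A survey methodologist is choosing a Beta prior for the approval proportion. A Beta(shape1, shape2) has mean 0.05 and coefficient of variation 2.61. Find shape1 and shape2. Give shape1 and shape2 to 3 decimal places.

Var = (CV·μ)² = (2.61×0.05)² = 0.017030.
shape1+shape2 = μ(1−μ)/Var − 1 = 0.0475/0.017030 − 1 = 1.7892.
Thus shape1 = 0.05·1.7892 = 0.089 and shape2 = 0.95·1.7892 = 1.700.

shape1 = 0.089, shape2 = 1.700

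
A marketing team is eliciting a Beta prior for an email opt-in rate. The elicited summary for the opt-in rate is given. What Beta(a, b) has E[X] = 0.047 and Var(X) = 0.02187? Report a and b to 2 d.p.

Write ν = a+b; then a = μν and Var = μ(1−μ)/(ν+1).
ν = μ(1−μ)/Var − 1 = 0.044791/0.02187 − 1 = 1.0481.
a = 0.047·1.0481 = 0.05, b = 0.953·1.0481 = 1.00.

a = 0.05, b = 1.00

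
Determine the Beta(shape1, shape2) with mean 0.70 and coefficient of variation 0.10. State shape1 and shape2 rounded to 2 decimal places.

σ = CV·μ = 0.10×0.70 = 0.07000, so σ² = 0.004900.
s+1 = μ(1−μ)/σ² = 0.2100/0.004900 = 42.8571, so s = shape1+shape2 = 41.8571.
shape1 = μs = 29.30, shape2 = (1−μ)s = 12.56.

shape1 = 29.30, shape2 = 12.56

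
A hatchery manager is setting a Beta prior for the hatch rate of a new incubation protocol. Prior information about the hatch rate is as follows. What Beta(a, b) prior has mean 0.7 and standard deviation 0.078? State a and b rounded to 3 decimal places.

Variance = 0.078² = 0.006084. The moment-matching identity a+b = μ(1−μ)/Var − 1 gives
a+b = 0.21/0.006084 − 1 = 33.5168, so a = μ·33.5168 = 23.462 and b = (1−μ)·33.5168 = 10.055.

a = 23.462, b = 10.055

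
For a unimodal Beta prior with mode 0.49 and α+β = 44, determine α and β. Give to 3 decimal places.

α = 21.580, β = 22.420

Since the density peak of Beta(α,β) is at (α−1)/(α+β−2),
α = 1 + 0.49(44−2) = 21.580 and β = 44 − 21.580 = 22.420.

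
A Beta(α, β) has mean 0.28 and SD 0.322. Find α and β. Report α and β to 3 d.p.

First σ² = 0.103684. Setting α = μn, β = (1−μ)n with n = α+β,
μ(1−μ)/(n+1) = 0.103684 ⇒ n+1 = 0.2016/0.103684 = 1.9444 ⇒ n = 0.9444.
Hence α = 0.28×0.9444 = 0.264, β = 0.72×0.9444 = 0.680.

α = 0.264, β = 0.680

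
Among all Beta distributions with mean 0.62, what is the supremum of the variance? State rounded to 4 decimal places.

For fixed mean μ the Beta variance is μ(1−μ)/(α+β+1), increasing as α+β decreases.
Its least upper bound (not attained) is μ(1−μ) = 0.62·0.38 = 0.2356.

0.2356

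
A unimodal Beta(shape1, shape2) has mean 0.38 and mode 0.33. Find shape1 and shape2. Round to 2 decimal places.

shape1 = 2.58, shape2 = 4.22

With s = shape1+shape2: μ = shape1/s and mode = (shape1−1)/(s−2). Eliminating shape1 = μs,
μs − 1 = m(s−2) ⇒ s(μ−m) = 1−2m ⇒ s = 0.34/0.05 = 6.8000.
So shape1 = μs = 2.58, shape2 = (1−μ)s = 4.22.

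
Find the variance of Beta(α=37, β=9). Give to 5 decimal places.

0.00335

μ = 37/46 = 0.804348; Var = μ(1−μ)/(α+β+1) = 0.1573724/47 = 0.00335.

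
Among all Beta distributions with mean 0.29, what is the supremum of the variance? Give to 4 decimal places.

0.2059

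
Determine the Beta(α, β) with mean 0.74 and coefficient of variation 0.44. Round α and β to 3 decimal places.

α = 0.603, β = 0.212

σ = CV·μ = 0.44×0.74 = 0.32560, so σ² = 0.106015.
s+1 = μ(1−μ)/σ² = 0.1924/0.106015 = 1.8148, so s = α+β = 0.8148.
α = μs = 0.603, β = (1−μ)s = 0.212.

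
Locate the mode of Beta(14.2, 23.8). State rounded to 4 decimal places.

With α,β > 1, mode = (α−1)/(α+β−2) = 13.2/36.0 = 0.3667.

0.3667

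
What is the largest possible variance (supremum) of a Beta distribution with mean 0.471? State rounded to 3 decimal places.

0.249

For fixed mean μ the Beta variance is μ(1−μ)/(α+β+1), increasing as α+β decreases.
Its least upper bound (not attained) is μ(1−μ) = 0.471·0.529 = 0.249.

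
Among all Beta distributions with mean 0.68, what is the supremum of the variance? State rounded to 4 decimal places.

0.2176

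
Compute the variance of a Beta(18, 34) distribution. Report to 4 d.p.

0.0043

μ = 18/52 = 0.346154; Var = μ(1−μ)/(α+β+1) = 0.2263314/53 = 0.0043.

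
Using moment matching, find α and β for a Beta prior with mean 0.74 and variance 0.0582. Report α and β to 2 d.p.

Let s = α+β. The Beta variance is μ(1−μ)/(s+1).
So s+1 = μ(1−μ)/σ² = (0.74×0.26)/0.0582 = 0.1924/0.0582 = 3.3058, giving s = 2.3058.
Then α = μs = 0.74×2.3058 = 1.71 and β = (1−μ)s = 0.26×2.3058 = 0.60.

α = 1.71, β = 0.60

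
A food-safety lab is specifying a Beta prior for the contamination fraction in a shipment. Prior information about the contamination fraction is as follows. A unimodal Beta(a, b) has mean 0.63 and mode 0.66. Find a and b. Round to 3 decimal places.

a = 6.720, b = 3.947

Let s = a+b. Mean gives a = μs = 0.63s; mode gives (a−1)/(s−2) = 0.66.
Substituting: 0.63s − 1 = 0.66(s−2) = 0.66s − 1.32, so -0.03s = -0.32 and s = 10.6667.
Then a = 0.63×10.6667 = 6.720 and b = s−a = 3.947.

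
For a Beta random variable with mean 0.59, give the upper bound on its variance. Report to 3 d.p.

0.242

Var = μ(1−μ)/(α+β+1), which approaches μ(1−μ) as α+β → 0.
So the supremum is μ(1−μ) = 0.59×0.41 = 0.242.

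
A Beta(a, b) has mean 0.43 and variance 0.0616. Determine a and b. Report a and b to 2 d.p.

By moment matching, a+b = μ(1−μ)/σ² − 1 = (0.43·0.57)/0.0616 − 1 = 3.9789 − 1 = 2.9789.
Since a/(a+b) = μ, a = 0.43·2.9789 = 1.28 and b = 0.57·2.9789 = 1.70.

a = 1.28, b = 1.70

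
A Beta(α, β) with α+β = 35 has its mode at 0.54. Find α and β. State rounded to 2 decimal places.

α = 18.82, β = 16.18

For α,β>1 the mode is (α−1)/(α+β−2), so α = mode·(κ−2)+1 = 0.54×33+1 = 18.82.
And β = (1−mode)·(κ−2)+1 = 0.46×33+1 = 16.18.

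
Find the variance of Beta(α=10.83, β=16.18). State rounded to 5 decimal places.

0.00858

α+β = 27.01 and αβ = 175.2294, so Var = αβ/[(α+β)²(α+β+1)] = 175.2294/20434.418201 = 0.00858.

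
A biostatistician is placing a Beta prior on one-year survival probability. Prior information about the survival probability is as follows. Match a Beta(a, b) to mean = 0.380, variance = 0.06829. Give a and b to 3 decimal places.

Let s = a+b. The Beta variance is μ(1−μ)/(s+1).
So s+1 = μ(1−μ)/σ² = (0.380×0.620)/0.06829 = 0.235600/0.06829 = 3.4500, giving s = 2.4500.
Then a = μs = 0.380×2.4500 = 0.931 and b = (1−μ)s = 0.620×2.4500 = 1.519.

a = 0.931, b = 1.519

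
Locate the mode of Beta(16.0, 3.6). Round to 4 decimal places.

With α,β > 1, mode = (α−1)/(α+β−2) = 15.0/17.6 = 0.8523.

0.8523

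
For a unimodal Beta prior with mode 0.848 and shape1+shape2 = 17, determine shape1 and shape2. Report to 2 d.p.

For shape1,shape2>1 the mode is (shape1−1)/(shape1+shape2−2), so shape1 = mode·(κ−2)+1 = 0.848×15+1 = 13.72.
And shape2 = (1−mode)·(κ−2)+1 = 0.152×15+1 = 3.28.

shape1 = 13.72, shape2 = 3.28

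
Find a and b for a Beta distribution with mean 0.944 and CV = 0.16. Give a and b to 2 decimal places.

Var = (CV·μ)² = (0.16×0.944)² = 0.022813.
a+b = μ(1−μ)/Var − 1 = 0.052864/0.022813 − 1 = 1.3173.
Thus a = 0.944·1.3173 = 1.24 and b = 0.056·1.3173 = 0.07.

a = 1.24, b = 0.07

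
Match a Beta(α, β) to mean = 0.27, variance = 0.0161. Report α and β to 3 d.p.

Let s = α+β. The Beta variance is μ(1−μ)/(s+1).
So s+1 = μ(1−μ)/σ² = (0.27×0.73)/0.0161 = 0.1971/0.0161 = 12.2422, giving s = 11.2422.
Then α = μs = 0.27×11.2422 = 3.035 and β = (1−μ)s = 0.73×11.2422 = 8.207.

α = 3.035, β = 8.207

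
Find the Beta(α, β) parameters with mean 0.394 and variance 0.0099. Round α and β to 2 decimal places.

α = 9.11, β = 14.01

By moment matching, α+β = μ(1−μ)/σ² − 1 = (0.394·0.606)/0.0099 − 1 = 24.1176 − 1 = 23.1176.
Since α/(α+β) = μ, α = 0.394·23.1176 = 9.11 and β = 0.606·23.1176 = 14.01.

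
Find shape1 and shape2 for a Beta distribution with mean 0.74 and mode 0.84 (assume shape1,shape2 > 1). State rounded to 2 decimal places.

shape1 = 5.03, shape2 = 1.77

Let s = shape1+shape2. Mean gives shape1 = μs = 0.74s; mode gives (shape1−1)/(s−2) = 0.84.
Substituting: 0.74s − 1 = 0.84(s−2) = 0.84s − 1.68, so -0.10s = -0.68 and s = 6.8000.
Then shape1 = 0.74×6.8000 = 5.03 and shape2 = s−shape1 = 1.77.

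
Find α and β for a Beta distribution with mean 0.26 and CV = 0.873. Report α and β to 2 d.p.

σ = CV·μ = 0.873×0.26 = 0.22698, so σ² = 0.051520.
s+1 = μ(1−μ)/σ² = 0.1924/0.051520 = 3.7345, so s = α+β = 2.7345.
α = μs = 0.71, β = (1−μ)s = 2.02.

α = 0.71, β = 2.02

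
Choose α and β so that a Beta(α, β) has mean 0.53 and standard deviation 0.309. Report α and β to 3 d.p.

α = 0.853, β = 0.756

σ² = 0.309² = 0.095481.
With s = α+β, Var = μ(1−μ)/(s+1), so s+1 = (0.53×0.47)/0.095481 = 2.6089 and s = 1.6089.
α = μs = 0.853, β = (1−μ)s = 0.756.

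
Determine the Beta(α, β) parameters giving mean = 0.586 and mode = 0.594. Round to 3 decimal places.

α = 13.771, β = 9.729

With s = α+β: μ = α/s and mode = (α−1)/(s−2). Eliminating α = μs,
μs − 1 = m(s−2) ⇒ s(μ−m) = 1−2m ⇒ s = -0.188/-0.008 = 23.5000.
So α = μs = 13.771, β = (1−μ)s = 9.729.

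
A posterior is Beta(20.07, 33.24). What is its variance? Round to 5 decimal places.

0.00432

α+β = 53.31 and αβ = 667.1268, so Var = αβ/[(α+β)²(α+β+1)] = 667.1268/154346.635791 = 0.00432.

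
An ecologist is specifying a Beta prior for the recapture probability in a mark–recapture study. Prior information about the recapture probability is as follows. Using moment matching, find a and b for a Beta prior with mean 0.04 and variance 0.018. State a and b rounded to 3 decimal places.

By moment matching, a+b = μ(1−μ)/σ² − 1 = (0.04·0.96)/0.018 − 1 = 2.1333 − 1 = 1.1333.
Since a/(a+b) = μ, a = 0.04·1.1333 = 0.045 and b = 0.96·1.1333 = 1.088.

a = 0.045, b = 1.088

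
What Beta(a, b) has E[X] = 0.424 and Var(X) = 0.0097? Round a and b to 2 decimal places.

Write ν = a+b; then a = μν and Var = μ(1−μ)/(ν+1).
ν = μ(1−μ)/Var − 1 = 0.244224/0.0097 − 1 = 24.1777.
a = 0.424·24.1777 = 10.25, b = 0.576·24.1777 = 13.93.

a = 10.25, b = 13.93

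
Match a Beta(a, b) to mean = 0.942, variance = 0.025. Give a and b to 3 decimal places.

a = 1.117, b = 0.069

Write ν = a+b; then a = μν and Var = μ(1−μ)/(ν+1).
ν = μ(1−μ)/Var − 1 = 0.054636/0.025 − 1 = 1.1854.
a = 0.942·1.1854 = 1.117, b = 0.058·1.1854 = 0.069.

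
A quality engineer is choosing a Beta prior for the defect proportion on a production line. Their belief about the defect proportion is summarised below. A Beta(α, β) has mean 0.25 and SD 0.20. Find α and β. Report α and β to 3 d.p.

α = 0.922, β = 2.766

First σ² = 0.0400. Setting α = μn, β = (1−μ)n with n = α+β,
μ(1−μ)/(n+1) = 0.0400 ⇒ n+1 = 0.1875/0.0400 = 4.6875 ⇒ n = 3.6875.
Hence α = 0.25×3.6875 = 0.922, β = 0.75×3.6875 = 2.766.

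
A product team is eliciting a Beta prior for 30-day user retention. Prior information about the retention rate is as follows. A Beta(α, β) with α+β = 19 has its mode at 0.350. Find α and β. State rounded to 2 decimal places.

Since the density peak of Beta(α,β) is at (α−1)/(α+β−2),
α = 1 + 0.350(19−2) = 6.95 and β = 19 − 6.95 = 12.05.

α = 6.95, β = 12.05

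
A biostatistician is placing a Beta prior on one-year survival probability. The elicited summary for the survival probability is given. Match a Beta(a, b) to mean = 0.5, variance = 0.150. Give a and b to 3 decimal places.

By moment matching, a+b = μ(1−μ)/σ² − 1 = (0.5·0.5)/0.150 − 1 = 1.6667 − 1 = 0.6667.
Since a/(a+b) = μ, a = 0.5·0.6667 = 0.333 and b = 0.5·0.6667 = 0.333.

a = 0.333, b = 0.333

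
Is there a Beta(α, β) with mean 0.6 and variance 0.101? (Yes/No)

For any Beta, Var(X) < E[X]·(1−E[X]).
Here μ(1−μ) = 0.6×0.4 = 0.24, and 0.101 < 0.24.

Yes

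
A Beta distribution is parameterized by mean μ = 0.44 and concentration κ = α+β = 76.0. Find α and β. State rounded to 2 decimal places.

α = 33.44, β = 42.56

α = μκ = 0.44×76.0 = 33.44 and β = (1−μ)κ = 0.56×76.0 = 42.56.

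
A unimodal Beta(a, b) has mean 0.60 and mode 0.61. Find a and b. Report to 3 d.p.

a = 13.200, b = 8.800

With s = a+b: μ = a/s and mode = (a−1)/(s−2). Eliminating a = μs,
μs − 1 = m(s−2) ⇒ s(μ−m) = 1−2m ⇒ s = -0.22/-0.01 = 22.0000.
So a = μs = 13.200, b = (1−μ)s = 8.800.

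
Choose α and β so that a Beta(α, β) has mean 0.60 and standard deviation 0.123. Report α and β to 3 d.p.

Variance = 0.123² = 0.015129. The moment-matching identity α+β = μ(1−μ)/Var − 1 gives
α+β = 0.2400/0.015129 − 1 = 14.8636, so α = μ·14.8636 = 8.918 and β = (1−μ)·14.8636 = 5.945.

α = 8.918, β = 5.945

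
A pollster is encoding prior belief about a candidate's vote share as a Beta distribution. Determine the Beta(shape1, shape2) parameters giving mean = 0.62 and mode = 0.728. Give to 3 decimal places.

shape1 = 2.618, shape2 = 1.604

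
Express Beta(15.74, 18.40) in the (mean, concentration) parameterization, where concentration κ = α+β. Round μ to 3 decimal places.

μ = 0.461, κ = 34.14

κ = α+β = 15.74+18.40 = 34.14; μ = α/κ = 15.74/34.14 = 0.461.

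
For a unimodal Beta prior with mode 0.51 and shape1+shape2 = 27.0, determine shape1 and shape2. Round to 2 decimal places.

shape1 = 13.75, shape2 = 13.25

Mode = (shape1−1)/(κ−2) with κ = shape1+shape2, so shape1−1 = 0.51·25.0 = 12.75.
shape1 = 13.75; shape2 = κ − shape1 = 13.25.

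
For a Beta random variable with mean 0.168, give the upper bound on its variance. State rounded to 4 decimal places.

0.1398

For fixed mean μ the Beta variance is μ(1−μ)/(α+β+1), increasing as α+β decreases.
Its least upper bound (not attained) is μ(1−μ) = 0.168·0.832 = 0.1398.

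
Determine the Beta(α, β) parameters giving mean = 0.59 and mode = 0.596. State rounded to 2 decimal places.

α = 18.88, β = 13.12

Let s = α+β. Mean gives α = μs = 0.59s; mode gives (α−1)/(s−2) = 0.596.
Substituting: 0.59s − 1 = 0.596(s−2) = 0.596s − 1.192, so -0.006s = -0.192 and s = 32.0000.
Then α = 0.59×32.0000 = 18.88 and β = s−α = 13.12.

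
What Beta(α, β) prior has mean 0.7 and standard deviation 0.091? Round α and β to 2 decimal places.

First σ² = 0.008281. Setting α = μn, β = (1−μ)n with n = α+β,
μ(1−μ)/(n+1) = 0.008281 ⇒ n+1 = 0.21/0.008281 = 25.3593 ⇒ n = 24.3593.
Hence α = 0.7×24.3593 = 17.05, β = 0.3×24.3593 = 7.31.

α = 17.05, β = 7.31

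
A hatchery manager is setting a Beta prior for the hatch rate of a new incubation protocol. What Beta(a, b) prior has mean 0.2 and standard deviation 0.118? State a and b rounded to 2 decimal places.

Variance = 0.118² = 0.013924. The moment-matching identity a+b = μ(1−μ)/Var − 1 gives
a+b = 0.16/0.013924 − 1 = 10.4910, so a = μ·10.4910 = 2.10 and b = (1−μ)·10.4910 = 8.39.

a = 2.10, b = 8.39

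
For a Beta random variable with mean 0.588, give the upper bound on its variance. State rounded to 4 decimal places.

0.2423

For fixed mean μ the Beta variance is μ(1−μ)/(α+β+1), increasing as α+β decreases.
Its least upper bound (not attained) is μ(1−μ) = 0.588·0.412 = 0.2423.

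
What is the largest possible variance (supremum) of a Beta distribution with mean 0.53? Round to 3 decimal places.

0.249

For fixed mean μ the Beta variance is μ(1−μ)/(α+β+1), increasing as α+β decreases.
Its least upper bound (not attained) is μ(1−μ) = 0.53·0.47 = 0.249.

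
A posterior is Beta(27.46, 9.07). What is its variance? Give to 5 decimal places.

0.00497

Var = αβ/[(α+β)²(α+β+1)] = (27.46×9.07)/(36.53²×37.53) = 249.0622/50081.566977 = 0.00497.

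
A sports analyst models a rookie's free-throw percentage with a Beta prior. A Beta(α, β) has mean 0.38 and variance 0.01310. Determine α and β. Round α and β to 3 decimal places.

Let s = α+β. The Beta variance is μ(1−μ)/(s+1).
So s+1 = μ(1−μ)/σ² = (0.38×0.62)/0.01310 = 0.2356/0.01310 = 17.9847, giving s = 16.9847.
Then α = μs = 0.38×16.9847 = 6.454 and β = (1−μ)s = 0.62×16.9847 = 10.531.

α = 6.454, β = 10.531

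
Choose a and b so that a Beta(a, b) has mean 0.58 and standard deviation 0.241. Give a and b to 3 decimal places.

a = 1.853, b = 1.342

Variance = 0.241² = 0.058081. The moment-matching identity a+b = μ(1−μ)/Var − 1 gives
a+b = 0.2436/0.058081 − 1 = 3.1941, so a = μ·3.1941 = 1.853 and b = (1−μ)·3.1941 = 1.342.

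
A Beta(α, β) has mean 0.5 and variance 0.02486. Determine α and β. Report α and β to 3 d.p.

α = 4.528, β = 4.528

Let s = α+β. The Beta variance is μ(1−μ)/(s+1).
So s+1 = μ(1−μ)/σ² = (0.5×0.5)/0.02486 = 0.25/0.02486 = 10.0563, giving s = 9.0563.
Then α = μs = 0.5×9.0563 = 4.528 and β = (1−μ)s = 0.5×9.0563 = 4.528.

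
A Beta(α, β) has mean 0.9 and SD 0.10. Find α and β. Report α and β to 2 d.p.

σ² = 0.10² = 0.0100.
With s = α+β, Var = μ(1−μ)/(s+1), so s+1 = (0.9×0.1)/0.0100 = 9.0000 and s = 8.0000.
α = μs = 7.20, β = (1−μ)s = 0.80.

α = 7.20, β = 0.80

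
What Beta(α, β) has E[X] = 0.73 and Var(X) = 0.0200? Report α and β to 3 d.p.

α = 6.464, β = 2.391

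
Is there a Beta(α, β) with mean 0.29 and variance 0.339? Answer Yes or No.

The Beta variance bound is σ² < μ(1−μ).
Here μ(1−μ) = 0.29×0.71 = 0.2059, and 0.339 ≥ 0.2059.

No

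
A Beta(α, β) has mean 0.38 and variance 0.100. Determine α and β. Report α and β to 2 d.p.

α = 0.52, β = 0.84

By moment matching, α+β = μ(1−μ)/σ² − 1 = (0.38·0.62)/0.100 − 1 = 2.3560 − 1 = 1.3560.
Since α/(α+β) = μ, α = 0.38·1.3560 = 0.52 and β = 0.62·1.3560 = 0.84.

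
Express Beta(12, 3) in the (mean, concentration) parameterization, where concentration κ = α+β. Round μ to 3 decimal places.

κ = α+β = 12+3 = 15; μ = α/κ = 12/15 = 0.800.

μ = 0.800, κ = 15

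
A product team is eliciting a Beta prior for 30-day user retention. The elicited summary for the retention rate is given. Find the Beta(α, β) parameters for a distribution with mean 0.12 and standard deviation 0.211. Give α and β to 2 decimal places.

α = 0.16, β = 1.21

Variance = 0.211² = 0.044521. The moment-matching identity α+β = μ(1−μ)/Var − 1 gives
α+β = 0.1056/0.044521 − 1 = 1.3719, so α = μ·1.3719 = 0.16 and β = (1−μ)·1.3719 = 1.21.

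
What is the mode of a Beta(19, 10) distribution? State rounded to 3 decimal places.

The density x^(α−1)(1−x)^(β−1) is maximised at (α−1)/(α+β−2) = 18/27 = 0.667.

0.667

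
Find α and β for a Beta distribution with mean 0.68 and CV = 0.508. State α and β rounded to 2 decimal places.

α = 0.56, β = 0.26

Var = (CV·μ)² = (0.508×0.68)² = 0.119329.
α+β = μ(1−μ)/Var − 1 = 0.2176/0.119329 − 1 = 0.8235.
Thus α = 0.68·0.8235 = 0.56 and β = 0.32·0.8235 = 0.26.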